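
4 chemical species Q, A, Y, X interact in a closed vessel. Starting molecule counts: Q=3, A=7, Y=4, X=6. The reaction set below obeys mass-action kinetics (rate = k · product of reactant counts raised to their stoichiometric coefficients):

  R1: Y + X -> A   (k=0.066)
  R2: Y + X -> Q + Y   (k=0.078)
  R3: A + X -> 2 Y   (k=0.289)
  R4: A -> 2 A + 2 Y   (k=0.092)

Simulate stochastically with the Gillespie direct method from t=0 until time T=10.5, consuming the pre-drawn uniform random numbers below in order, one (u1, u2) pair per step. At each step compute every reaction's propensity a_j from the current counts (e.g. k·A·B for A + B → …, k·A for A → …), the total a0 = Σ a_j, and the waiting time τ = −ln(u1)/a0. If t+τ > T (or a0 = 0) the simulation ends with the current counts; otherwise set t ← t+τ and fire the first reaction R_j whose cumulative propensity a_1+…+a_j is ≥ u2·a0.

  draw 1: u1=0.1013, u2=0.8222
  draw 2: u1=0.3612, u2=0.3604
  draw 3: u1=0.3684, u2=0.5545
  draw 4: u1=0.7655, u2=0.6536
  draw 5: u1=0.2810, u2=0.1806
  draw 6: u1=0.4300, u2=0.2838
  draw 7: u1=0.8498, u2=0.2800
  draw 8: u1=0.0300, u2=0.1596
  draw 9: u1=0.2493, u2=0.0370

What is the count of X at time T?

t=0.000: Q=3 A=7 Y=4 X=6
Draw 1: a1=1.584, a2=1.872, a3=12.138, a4=0.644, a0=16.238; τ=−ln(0.1013)/16.238=0.141 → t=0.141; u2·a0=0.8222·16.238=13.351; a1+a2=3.456 < 13.351 ≤ a1+…+a3=15.594 → R3 fires; Q=3 A=6 Y=6 X=5
Draw 2: a1=1.980, a2=2.340, a3=8.670, a4=0.552, a0=13.542; τ=−ln(0.3612)/13.542=0.075 → t=0.216; u2·a0=0.3604·13.542=4.881; a1+a2=4.320 < 4.881 ≤ a1+…+a3=12.990 → R3 fires; Q=3 A=5 Y=8 X=4
Draw 3: a1=2.112, a2=2.496, a3=5.780, a4=0.460, a0=10.848; τ=−ln(0.3684)/10.848=0.092 → t=0.308; u2·a0=0.5545·10.848=6.015; a1+a2=4.608 < 6.015 ≤ a1+…+a3=10.388 → R3 fires; Q=3 A=4 Y=10 X=3
Draw 4: a1=1.980, a2=2.340, a3=3.468, a4=0.368, a0=8.156; τ=−ln(0.7655)/8.156=0.033 → t=0.341; u2·a0=0.6536·8.156=5.331; a1+a2=4.320 < 5.331 ≤ a1+…+a3=7.788 → R3 fires; Q=3 A=3 Y=12 X=2
Draw 5: a1=1.584, a2=1.872, a3=1.734, a4=0.276, a0=5.466; τ=−ln(0.2810)/5.466=0.232 → t=0.573; u2·a0=0.1806·5.466=0.987 ≤ a1=1.584 → R1 fires; Q=3 A=4 Y=11 X=1
Draw 6: a1=0.726, a2=0.858, a3=1.156, a4=0.368, a0=3.108; τ=−ln(0.4300)/3.108=0.272 → t=0.845; u2·a0=0.2838·3.108=0.882; a1=0.726 < 0.882 ≤ a1+a2=1.584 → R2 fires; Q=4 A=4 Y=11 X=0
Draw 7: a1=0.000, a2=0.000, a3=0.000, a4=0.368, a0=0.368; τ=−ln(0.8498)/0.368=0.442 → t=1.287; u2·a0=0.2800·0.368=0.103; a1+…+a3=0.000 < 0.103 ≤ a1+…+a4=0.368 → R4 fires; Q=4 A=5 Y=13 X=0
Draw 8: a1=0.000, a2=0.000, a3=0.000, a4=0.460, a0=0.460; τ=−ln(0.0300)/0.460=7.623 → t=8.910; u2·a0=0.1596·0.460=0.073; a1+…+a3=0.000 < 0.073 ≤ a1+…+a4=0.460 → R4 fires; Q=4 A=6 Y=15 X=0
Draw 9: a1=0.000, a2=0.000, a3=0.000, a4=0.552, a0=0.552; τ=−ln(0.2493)/0.552=2.516 → t=11.427 > T=10.5: stop.
Read off X at T=10.5: 0

X at T = 0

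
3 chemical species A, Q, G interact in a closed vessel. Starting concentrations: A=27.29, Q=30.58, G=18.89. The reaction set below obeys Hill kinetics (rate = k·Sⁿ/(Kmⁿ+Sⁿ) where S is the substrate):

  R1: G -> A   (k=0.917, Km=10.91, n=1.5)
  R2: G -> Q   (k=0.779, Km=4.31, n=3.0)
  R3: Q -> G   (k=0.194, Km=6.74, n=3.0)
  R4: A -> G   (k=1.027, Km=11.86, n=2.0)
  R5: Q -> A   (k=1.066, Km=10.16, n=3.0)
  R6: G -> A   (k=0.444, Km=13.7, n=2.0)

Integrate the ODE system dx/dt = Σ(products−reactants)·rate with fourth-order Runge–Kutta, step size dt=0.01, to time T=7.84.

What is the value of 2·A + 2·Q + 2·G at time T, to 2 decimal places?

Value at T = 153.52

Check how each reaction changes W = 2·A + 2·Q + 2·G (weight of products minus weight of reactants):
R1: G -> A: (2·1) − (2·1) = 2 − 2 = 0
R2: G -> Q: (2·1) − (2·1) = 2 − 2 = 0
R3: Q -> G: (2·1) − (2·1) = 2 − 2 = 0
R4: A -> G: (2·1) − (2·1) = 2 − 2 = 0
R5: Q -> A: (2·1) − (2·1) = 2 − 2 = 0
R6: G -> A: (2·1) − (2·1) = 2 − 2 = 0
Every reaction leaves W unchanged, so W is conserved and no simulation is needed: W(T) = W(0) = 2·27.29 + 2·30.58 + 2·18.89 = 153.52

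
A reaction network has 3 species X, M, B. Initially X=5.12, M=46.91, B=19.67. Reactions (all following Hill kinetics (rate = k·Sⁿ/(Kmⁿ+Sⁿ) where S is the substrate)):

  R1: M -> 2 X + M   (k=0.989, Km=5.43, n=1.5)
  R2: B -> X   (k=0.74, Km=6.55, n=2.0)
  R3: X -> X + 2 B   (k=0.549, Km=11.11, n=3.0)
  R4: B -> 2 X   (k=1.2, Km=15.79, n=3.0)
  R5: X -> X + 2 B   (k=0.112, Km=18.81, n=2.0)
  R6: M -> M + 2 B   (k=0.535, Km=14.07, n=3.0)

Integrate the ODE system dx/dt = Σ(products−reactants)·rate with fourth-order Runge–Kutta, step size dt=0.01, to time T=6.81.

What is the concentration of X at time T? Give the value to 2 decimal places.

RK4 with dt=0.01: 681 steps to T=6.81. Trajectory (selected grid times):
t=0.00: X=5.12 M=46.91 B=19.67
t=0.76: X=8.27 M=46.91 B=19.53
t=1.51: X=11.37 M=46.91 B=19.59
t=2.27: X=14.53 M=46.91 B=19.84
t=3.03: X=17.71 M=46.91 B=20.21
t=3.78: X=20.87 M=46.91 B=20.65
t=4.54: X=24.10 M=46.91 B=21.14
t=5.30: X=27.36 M=46.91 B=21.65
t=6.05: X=30.61 M=46.91 B=22.16
t=6.81: X=33.93 M=46.91 B=22.69
Read off X at T=6.81: 33.93

X at T = 33.93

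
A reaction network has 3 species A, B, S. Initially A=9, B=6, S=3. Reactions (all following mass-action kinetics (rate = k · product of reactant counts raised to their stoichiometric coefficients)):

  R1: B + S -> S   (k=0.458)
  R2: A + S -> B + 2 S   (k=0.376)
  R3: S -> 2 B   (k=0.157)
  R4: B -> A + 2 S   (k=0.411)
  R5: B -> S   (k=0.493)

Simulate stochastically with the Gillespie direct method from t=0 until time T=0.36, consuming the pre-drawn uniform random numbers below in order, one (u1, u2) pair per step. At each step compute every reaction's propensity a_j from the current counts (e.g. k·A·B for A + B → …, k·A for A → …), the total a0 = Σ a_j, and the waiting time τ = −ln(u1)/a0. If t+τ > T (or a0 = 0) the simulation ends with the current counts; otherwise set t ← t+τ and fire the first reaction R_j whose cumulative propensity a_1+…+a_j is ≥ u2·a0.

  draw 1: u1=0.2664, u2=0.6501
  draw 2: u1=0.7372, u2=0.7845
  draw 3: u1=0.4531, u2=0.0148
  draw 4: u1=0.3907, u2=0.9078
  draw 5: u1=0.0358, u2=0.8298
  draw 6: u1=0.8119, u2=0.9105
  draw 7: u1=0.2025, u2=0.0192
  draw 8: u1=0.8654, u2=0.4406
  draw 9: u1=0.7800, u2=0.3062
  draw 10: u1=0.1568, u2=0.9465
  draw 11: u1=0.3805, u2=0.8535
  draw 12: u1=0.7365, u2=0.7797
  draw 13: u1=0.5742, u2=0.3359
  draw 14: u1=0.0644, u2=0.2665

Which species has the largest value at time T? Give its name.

Dominant species at T: S

t=0.000: A=9 B=6 S=3
Draw 1: a1=8.244, a2=10.152, a3=0.471, a4=2.466, a5=2.958, a0=24.291; τ=−ln(0.2664)/24.291=0.054 → t=0.054; u2·a0=0.6501·24.291=15.792; a1=8.244 < 15.792 ≤ a1+a2=18.396 → R2 fires; A=8 B=7 S=4
Draw 2: a1=12.824, a2=12.032, a3=0.628, a4=2.877, a5=3.451, a0=31.812; τ=−ln(0.7372)/31.812=0.010 → t=0.064; u2·a0=0.7845·31.812=24.957; a1+a2=24.856 < 24.957 ≤ a1+…+a3=25.484 → R3 fires; A=8 B=9 S=3
Draw 3: a1=12.366, a2=9.024, a3=0.471, a4=3.699, a5=4.437, a0=29.997; τ=−ln(0.4531)/29.997=0.026 → t=0.090; u2·a0=0.0148·29.997=0.444 ≤ a1=12.366 → R1 fires; A=8 B=8 S=3
Draw 4: a1=10.992, a2=9.024, a3=0.471, a4=3.288, a5=3.944, a0=27.719; τ=−ln(0.3907)/27.719=0.034 → t=0.124; u2·a0=0.9078·27.719=25.163; a1+…+a4=23.775 < 25.163 ≤ a1+…+a5=27.719 → R5 fires; A=8 B=7 S=4
Draw 5: a1=12.824, a2=12.032, a3=0.628, a4=2.877, a5=3.451, a0=31.812; τ=−ln(0.0358)/31.812=0.105 → t=0.229; u2·a0=0.8298·31.812=26.398; a1+…+a3=25.484 < 26.398 ≤ a1+…+a4=28.361 → R4 fires; A=9 B=6 S=6
Draw 6: a1=16.488, a2=20.304, a3=0.942, a4=2.466, a5=2.958, a0=43.158; τ=−ln(0.8119)/43.158=0.005 → t=0.234; u2·a0=0.9105·43.158=39.295; a1+…+a3=37.734 < 39.295 ≤ a1+…+a4=40.200 → R4 fires; A=10 B=5 S=8
Draw 7: a1=18.320, a2=30.080, a3=1.256, a4=2.055, a5=2.465, a0=54.176; τ=−ln(0.2025)/54.176=0.029 → t=0.263; u2·a0=0.0192·54.176=1.040 ≤ a1=18.320 → R1 fires; A=10 B=4 S=8
Draw 8: a1=14.656, a2=30.080, a3=1.256, a4=1.644, a5=1.972, a0=49.608; τ=−ln(0.8654)/49.608=0.003 → t=0.266; u2·a0=0.4406·49.608=21.857; a1=14.656 < 21.857 ≤ a1+a2=44.736 → R2 fires; A=9 B=5 S=9
Draw 9: a1=20.610, a2=30.456, a3=1.413, a4=2.055, a5=2.465, a0=56.999; τ=−ln(0.7800)/56.999=0.004 → t=0.271; u2·a0=0.3062·56.999=17.453 ≤ a1=20.610 → R1 fires; A=9 B=4 S=9
Draw 10: a1=16.488, a2=30.456, a3=1.413, a4=1.644, a5=1.972, a0=51.973; τ=−ln(0.1568)/51.973=0.036 → t=0.306; u2·a0=0.9465·51.973=49.192; a1+…+a3=48.357 < 49.192 ≤ a1+…+a4=50.001 → R4 fires; A=10 B=3 S=11
Draw 11: a1=15.114, a2=41.360, a3=1.727, a4=1.233, a5=1.479, a0=60.913; τ=−ln(0.3805)/60.913=0.016 → t=0.322; u2·a0=0.8535·60.913=51.989; a1=15.114 < 51.989 ≤ a1+a2=56.474 → R2 fires; A=9 B=4 S=12
Draw 12: a1=21.984, a2=40.608, a3=1.884, a4=1.644, a5=1.972, a0=68.092; τ=−ln(0.7365)/68.092=0.004 → t=0.327; u2·a0=0.7797·68.092=53.091; a1=21.984 < 53.091 ≤ a1+a2=62.592 → R2 fires; A=8 B=5 S=13
Draw 13: a1=29.770, a2=39.104, a3=2.041, a4=2.055, a5=2.465, a0=75.435; τ=−ln(0.5742)/75.435=0.007 → t=0.334; u2·a0=0.3359·75.435=25.339 ≤ a1=29.770 → R1 fires; A=8 B=4 S=13
Draw 14: a1=23.816, a2=39.104, a3=2.041, a4=1.644, a5=1.972, a0=68.577; τ=−ln(0.0644)/68.577=0.040 → t=0.374 > T=0.36: stop.
At T=0.36: A=8 B=4 S=13; the largest is S.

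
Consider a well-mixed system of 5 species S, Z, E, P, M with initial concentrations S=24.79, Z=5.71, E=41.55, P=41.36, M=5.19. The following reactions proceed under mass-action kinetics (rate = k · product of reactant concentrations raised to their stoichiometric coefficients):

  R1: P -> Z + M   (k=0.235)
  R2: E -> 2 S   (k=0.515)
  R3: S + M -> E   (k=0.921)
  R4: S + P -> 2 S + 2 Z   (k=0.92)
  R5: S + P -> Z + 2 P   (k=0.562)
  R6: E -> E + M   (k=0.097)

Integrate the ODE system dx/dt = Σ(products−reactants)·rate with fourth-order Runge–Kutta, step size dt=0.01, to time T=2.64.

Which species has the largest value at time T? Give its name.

Dominant species at T: Z

RK4 with dt=0.01: 264 steps to T=2.64. Trajectory (selected grid times):
t=0.00: S=24.79 Z=5.71 E=41.55 P=41.36 M=5.19
t=0.29: S=71.48 Z=278.76 E=42.01 P=0.10 M=0.06
t=0.59: S=82.62 Z=279.46 E=37.08 P=0.00 M=0.05
t=0.88: S=92.06 Z=279.46 E=32.85 P=0.00 M=0.04
t=1.17: S=100.42 Z=279.46 E=29.11 P=0.00 M=0.03
t=1.47: S=108.08 Z=279.46 E=25.68 P=0.00 M=0.03
t=1.76: S=114.62 Z=279.46 E=22.76 P=0.00 M=0.02
t=2.05: S=120.41 Z=279.46 E=20.16 P=0.00 M=0.02
t=2.35: S=125.72 Z=279.46 E=17.79 P=0.00 M=0.01
t=2.64: S=130.25 Z=279.46 E=15.76 P=0.00 M=0.01
At T=2.64: S=130.25 Z=279.46 E=15.76 P=0.00 M=0.01; the largest is Z.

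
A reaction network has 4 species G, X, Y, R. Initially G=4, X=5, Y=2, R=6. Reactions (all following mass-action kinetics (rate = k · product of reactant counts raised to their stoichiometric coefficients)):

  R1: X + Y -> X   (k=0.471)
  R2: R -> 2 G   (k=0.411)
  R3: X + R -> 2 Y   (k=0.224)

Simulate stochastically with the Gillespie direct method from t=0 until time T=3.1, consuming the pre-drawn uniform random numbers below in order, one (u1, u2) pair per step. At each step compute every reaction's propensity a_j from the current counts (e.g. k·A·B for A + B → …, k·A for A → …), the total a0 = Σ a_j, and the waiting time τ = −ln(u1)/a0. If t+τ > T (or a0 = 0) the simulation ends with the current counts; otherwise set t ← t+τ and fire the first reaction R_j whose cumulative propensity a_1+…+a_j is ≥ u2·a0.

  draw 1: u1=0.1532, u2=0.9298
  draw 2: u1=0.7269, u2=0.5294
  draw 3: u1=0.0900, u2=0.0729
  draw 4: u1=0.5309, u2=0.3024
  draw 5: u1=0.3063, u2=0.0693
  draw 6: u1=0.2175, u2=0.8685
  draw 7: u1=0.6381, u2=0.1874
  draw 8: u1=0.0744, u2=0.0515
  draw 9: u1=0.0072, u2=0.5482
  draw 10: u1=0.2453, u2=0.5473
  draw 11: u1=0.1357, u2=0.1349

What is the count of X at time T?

X at T = 2

t=0.000: G=4 X=5 Y=2 R=6
Draw 1: a1=4.710, a2=2.466, a3=6.720, a0=13.896; τ=−ln(0.1532)/13.896=0.135 → t=0.135; u2·a0=0.9298·13.896=12.921; a1+a2=7.176 < 12.921 ≤ a1+…+a3=13.896 → R3 fires; G=4 X=4 Y=4 R=5
Draw 2: a1=7.536, a2=2.055, a3=4.480, a0=14.071; τ=−ln(0.7269)/14.071=0.023 → t=0.158; u2·a0=0.5294·14.071=7.449 ≤ a1=7.536 → R1 fires; G=4 X=4 Y=3 R=5
Draw 3: a1=5.652, a2=2.055, a3=4.480, a0=12.187; τ=−ln(0.0900)/12.187=0.198 → t=0.355; u2·a0=0.0729·12.187=0.888 ≤ a1=5.652 → R1 fires; G=4 X=4 Y=2 R=5
Draw 4: a1=3.768, a2=2.055, a3=4.480, a0=10.303; τ=−ln(0.5309)/10.303=0.061 → t=0.417; u2·a0=0.3024·10.303=3.116 ≤ a1=3.768 → R1 fires; G=4 X=4 Y=1 R=5
Draw 5: a1=1.884, a2=2.055, a3=4.480, a0=8.419; τ=−ln(0.3063)/8.419=0.141 → t=0.557; u2·a0=0.0693·8.419=0.583 ≤ a1=1.884 → R1 fires; G=4 X=4 Y=0 R=5
Draw 6: a1=0.000, a2=2.055, a3=4.480, a0=6.535; τ=−ln(0.2175)/6.535=0.233 → t=0.791; u2·a0=0.8685·6.535=5.676; a1+a2=2.055 < 5.676 ≤ a1+…+a3=6.535 → R3 fires; G=4 X=3 Y=2 R=4
Draw 7: a1=2.826, a2=1.644, a3=2.688, a0=7.158; τ=−ln(0.6381)/7.158=0.063 → t=0.853; u2·a0=0.1874·7.158=1.341 ≤ a1=2.826 → R1 fires; G=4 X=3 Y=1 R=4
Draw 8: a1=1.413, a2=1.644, a3=2.688, a0=5.745; τ=−ln(0.0744)/5.745=0.452 → t=1.306; u2·a0=0.0515·5.745=0.296 ≤ a1=1.413 → R1 fires; G=4 X=3 Y=0 R=4
Draw 9: a1=0.000, a2=1.644, a3=2.688, a0=4.332; τ=−ln(0.0072)/4.332=1.139 → t=2.445; u2·a0=0.5482·4.332=2.375; a1+a2=1.644 < 2.375 ≤ a1+…+a3=4.332 → R3 fires; G=4 X=2 Y=2 R=3
Draw 10: a1=1.884, a2=1.233, a3=1.344, a0=4.461; τ=−ln(0.2453)/4.461=0.315 → t=2.760; u2·a0=0.5473·4.461=2.442; a1=1.884 < 2.442 ≤ a1+a2=3.117 → R2 fires; G=6 X=2 Y=2 R=2
Draw 11: a1=1.884, a2=0.822, a3=0.896, a0=3.602; τ=−ln(0.1357)/3.602=0.554 → t=3.314 > T=3.1: stop.
Read off X at T=3.1: 2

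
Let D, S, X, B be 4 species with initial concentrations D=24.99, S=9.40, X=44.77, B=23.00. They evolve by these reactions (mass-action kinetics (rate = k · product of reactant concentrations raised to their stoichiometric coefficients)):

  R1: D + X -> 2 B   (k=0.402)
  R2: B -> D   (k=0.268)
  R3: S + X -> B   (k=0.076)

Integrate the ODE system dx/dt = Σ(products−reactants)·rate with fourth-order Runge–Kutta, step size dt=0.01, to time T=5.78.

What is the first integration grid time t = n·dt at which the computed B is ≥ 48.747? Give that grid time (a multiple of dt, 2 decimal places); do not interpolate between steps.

Threshold first reached at t = 0.05

RK4 with dt=0.01: 578 steps to T=5.78. Trajectory (selected grid times):
t=0.00: D=24.99 S=9.40 X=44.77 B=23.00
t=0.04: D=13.95 S=8.38 X=32.32 B=46.49
t=0.05: D=12.42 S=8.19 X=30.46 B=49.88
t=0.64: D=4.92 S=4.21 X=7.44 B=80.40
t=1.28: D=12.77 S=3.57 X=0.74 B=79.25
t=1.93: D=24.92 S=3.54 X=0.00 B=67.84
t=2.57: D=35.61 S=3.54 X=0.00 B=57.15
t=3.21: D=44.61 S=3.54 X=0.00 B=48.15
t=3.85: D=52.20 S=3.54 X=0.00 B=40.56
t=4.50: D=58.69 S=3.54 X=0.00 B=34.07
t=5.14: D=64.06 S=3.54 X=0.00 B=28.70
t=5.78: D=68.58 S=3.54 X=0.00 B=24.18
B(0.04)=46.490 < 48.747 but B(0.05)=49.878 ≥ 48.747, so the first grid time is t=0.05.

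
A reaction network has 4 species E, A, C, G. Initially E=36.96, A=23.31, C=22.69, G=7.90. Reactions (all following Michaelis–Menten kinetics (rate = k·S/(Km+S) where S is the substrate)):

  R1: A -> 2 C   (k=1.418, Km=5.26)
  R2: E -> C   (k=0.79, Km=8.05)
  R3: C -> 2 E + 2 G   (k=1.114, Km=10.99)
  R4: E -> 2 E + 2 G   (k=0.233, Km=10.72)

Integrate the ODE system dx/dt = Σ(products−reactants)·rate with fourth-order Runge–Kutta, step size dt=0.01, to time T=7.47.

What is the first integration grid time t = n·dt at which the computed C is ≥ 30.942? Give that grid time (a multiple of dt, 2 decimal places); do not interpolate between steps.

Threshold first reached at t = 3.87

RK4 with dt=0.01: 747 steps to T=7.47. Trajectory (selected grid times):
t=0.00: E=36.96 A=23.31 C=22.69 G=7.90
t=0.83: E=37.83 A=22.35 C=24.51 G=9.46
t=1.66: E=38.73 A=21.40 C=26.31 G=11.06
t=2.49: E=39.66 A=20.46 C=28.07 G=12.68
t=3.32: E=40.60 A=19.53 C=29.81 G=14.32
t=3.86: E=41.23 A=18.93 C=30.93 G=15.40
t=3.87: E=41.24 A=18.92 C=30.95 G=15.42
t=4.15: E=41.57 A=18.61 C=31.52 G=15.99
t=4.98: E=42.55 A=17.70 C=33.21 G=17.68
t=5.81: E=43.55 A=16.80 C=34.87 G=19.39
t=6.64: E=44.57 A=15.91 C=36.50 G=21.11
t=7.47: E=45.60 A=15.03 C=38.09 G=22.85
C(3.86)=30.929 < 30.942 but C(3.87)=30.950 ≥ 30.942, so the first grid time is t=3.87.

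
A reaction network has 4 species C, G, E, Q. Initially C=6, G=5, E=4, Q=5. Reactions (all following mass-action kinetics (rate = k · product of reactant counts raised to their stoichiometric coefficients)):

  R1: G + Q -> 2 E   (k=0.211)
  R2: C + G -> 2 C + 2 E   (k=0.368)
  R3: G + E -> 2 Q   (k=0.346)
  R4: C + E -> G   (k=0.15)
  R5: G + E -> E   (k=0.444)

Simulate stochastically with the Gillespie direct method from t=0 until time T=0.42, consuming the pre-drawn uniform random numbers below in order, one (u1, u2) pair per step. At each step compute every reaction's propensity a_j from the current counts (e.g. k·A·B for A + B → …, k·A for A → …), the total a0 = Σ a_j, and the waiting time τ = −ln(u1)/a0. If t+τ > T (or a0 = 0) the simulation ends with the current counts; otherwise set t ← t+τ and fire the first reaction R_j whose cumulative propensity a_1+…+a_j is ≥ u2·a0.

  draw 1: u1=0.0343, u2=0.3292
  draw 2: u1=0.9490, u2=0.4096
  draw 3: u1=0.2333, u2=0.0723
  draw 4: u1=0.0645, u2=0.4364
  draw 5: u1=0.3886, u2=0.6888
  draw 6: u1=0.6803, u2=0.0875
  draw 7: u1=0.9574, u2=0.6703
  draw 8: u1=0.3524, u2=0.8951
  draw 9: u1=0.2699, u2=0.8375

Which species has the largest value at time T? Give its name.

Dominant species at T: Q

t=0.000: C=6 G=5 E=4 Q=5
Draw 1: a1=5.275, a2=11.040, a3=6.920, a4=3.600, a5=8.880, a0=35.715; τ=−ln(0.0343)/35.715=0.094 → t=0.094; u2·a0=0.3292·35.715=11.757; a1=5.275 < 11.757 ≤ a1+a2=16.315 → R2 fires; C=7 G=4 E=6 Q=5
Draw 2: a1=4.220, a2=10.304, a3=8.304, a4=6.300, a5=10.656, a0=39.784; τ=−ln(0.9490)/39.784=0.001 → t=0.096; u2·a0=0.4096·39.784=16.296; a1+a2=14.524 < 16.296 ≤ a1+…+a3=22.828 → R3 fires; C=7 G=3 E=5 Q=7
Draw 3: a1=4.431, a2=7.728, a3=5.190, a4=5.250, a5=6.660, a0=29.259; τ=−ln(0.2333)/29.259=0.050 → t=0.145; u2·a0=0.0723·29.259=2.115 ≤ a1=4.431 → R1 fires; C=7 G=2 E=7 Q=6
Draw 4: a1=2.532, a2=5.152, a3=4.844, a4=7.350, a5=6.216, a0=26.094; τ=−ln(0.0645)/26.094=0.105 → t=0.251; u2·a0=0.4364·26.094=11.387; a1+a2=7.684 < 11.387 ≤ a1+…+a3=12.528 → R3 fires; C=7 G=1 E=6 Q=8
Draw 5: a1=1.688, a2=2.576, a3=2.076, a4=6.300, a5=2.664, a0=15.304; τ=−ln(0.3886)/15.304=0.062 → t=0.312; u2·a0=0.6888·15.304=10.541; a1+…+a3=6.340 < 10.541 ≤ a1+…+a4=12.640 → R4 fires; C=6 G=2 E=5 Q=8
Draw 6: a1=3.376, a2=4.416, a3=3.460, a4=4.500, a5=4.440, a0=20.192; τ=−ln(0.6803)/20.192=0.019 → t=0.331; u2·a0=0.0875·20.192=1.767 ≤ a1=3.376 → R1 fires; C=6 G=1 E=7 Q=7
Draw 7: a1=1.477, a2=2.208, a3=2.422, a4=6.300, a5=3.108, a0=15.515; τ=−ln(0.9574)/15.515=0.003 → t=0.334; u2·a0=0.6703·15.515=10.400; a1+…+a3=6.107 < 10.400 ≤ a1+…+a4=12.407 → R4 fires; C=5 G=2 E=6 Q=7
Draw 8: a1=2.954, a2=3.680, a3=4.152, a4=4.500, a5=5.328, a0=20.614; τ=−ln(0.3524)/20.614=0.051 → t=0.385; u2·a0=0.8951·20.614=18.452; a1+…+a4=15.286 < 18.452 ≤ a1+…+a5=20.614 → R5 fires; C=5 G=1 E=6 Q=7
Draw 9: a1=1.477, a2=1.840, a3=2.076, a4=4.500, a5=2.664, a0=12.557; τ=−ln(0.2699)/12.557=0.104 → t=0.489 > T=0.42: stop.
At T=0.42: C=5 G=1 E=6 Q=7; the largest is Q.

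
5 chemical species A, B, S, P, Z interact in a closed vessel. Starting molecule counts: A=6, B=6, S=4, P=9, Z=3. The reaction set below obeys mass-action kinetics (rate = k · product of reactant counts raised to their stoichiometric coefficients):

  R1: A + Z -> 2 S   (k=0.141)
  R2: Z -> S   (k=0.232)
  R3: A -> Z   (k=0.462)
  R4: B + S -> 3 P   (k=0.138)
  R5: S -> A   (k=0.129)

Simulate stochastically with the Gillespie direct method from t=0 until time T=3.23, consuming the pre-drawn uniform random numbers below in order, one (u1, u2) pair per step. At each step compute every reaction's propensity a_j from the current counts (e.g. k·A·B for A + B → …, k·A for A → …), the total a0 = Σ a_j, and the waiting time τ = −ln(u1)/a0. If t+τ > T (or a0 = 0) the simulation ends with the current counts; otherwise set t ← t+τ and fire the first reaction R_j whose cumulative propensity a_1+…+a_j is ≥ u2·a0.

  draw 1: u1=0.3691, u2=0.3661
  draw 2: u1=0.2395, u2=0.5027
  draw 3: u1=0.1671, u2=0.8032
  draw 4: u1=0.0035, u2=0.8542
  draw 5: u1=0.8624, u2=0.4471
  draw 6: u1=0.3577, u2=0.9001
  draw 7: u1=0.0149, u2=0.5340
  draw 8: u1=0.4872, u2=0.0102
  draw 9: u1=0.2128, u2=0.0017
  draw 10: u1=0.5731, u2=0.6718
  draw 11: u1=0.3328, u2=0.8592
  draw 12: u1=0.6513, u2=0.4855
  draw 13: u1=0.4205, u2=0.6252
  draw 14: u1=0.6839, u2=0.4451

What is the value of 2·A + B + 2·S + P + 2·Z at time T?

Check how each reaction changes W = 2·A + B + 2·S + P + 2·Z (weight of products minus weight of reactants):
R1: A + Z -> 2 S: (2·2) − (2·1 + 2·1) = 4 − 4 = 0
R2: Z -> S: (2·1) − (2·1) = 2 − 2 = 0
R3: A -> Z: (2·1) − (2·1) = 2 − 2 = 0
R4: B + S -> 3 P: (1·3) − (1·1 + 2·1) = 3 − 3 = 0
R5: S -> A: (2·1) − (2·1) = 2 − 2 = 0
Every reaction leaves W unchanged, so W is conserved and no simulation is needed: W(T) = W(0) = 2·6 + 6 + 2·4 + 9 + 2·3 = 41

Value at T = 41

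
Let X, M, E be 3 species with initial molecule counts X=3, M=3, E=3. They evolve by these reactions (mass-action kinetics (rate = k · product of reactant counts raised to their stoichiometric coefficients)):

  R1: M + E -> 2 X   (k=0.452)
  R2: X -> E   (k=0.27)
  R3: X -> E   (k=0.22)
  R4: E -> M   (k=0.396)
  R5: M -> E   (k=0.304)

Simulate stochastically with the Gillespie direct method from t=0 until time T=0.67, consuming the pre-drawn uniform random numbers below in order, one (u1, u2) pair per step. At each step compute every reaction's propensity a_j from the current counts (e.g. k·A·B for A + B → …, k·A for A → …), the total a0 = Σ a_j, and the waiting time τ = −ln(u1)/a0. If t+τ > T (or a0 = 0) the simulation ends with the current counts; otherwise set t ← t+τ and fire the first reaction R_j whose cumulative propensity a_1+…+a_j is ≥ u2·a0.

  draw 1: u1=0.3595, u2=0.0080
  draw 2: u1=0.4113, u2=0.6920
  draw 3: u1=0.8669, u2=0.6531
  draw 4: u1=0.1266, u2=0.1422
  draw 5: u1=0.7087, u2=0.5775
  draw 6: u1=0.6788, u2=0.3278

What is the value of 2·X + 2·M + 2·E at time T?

Check how each reaction changes W = 2·X + 2·M + 2·E (weight of products minus weight of reactants):
R1: M + E -> 2 X: (2·2) − (2·1 + 2·1) = 4 − 4 = 0
R2: X -> E: (2·1) − (2·1) = 2 − 2 = 0
R3: X -> E: (2·1) − (2·1) = 2 − 2 = 0
R4: E -> M: (2·1) − (2·1) = 2 − 2 = 0
R5: M -> E: (2·1) − (2·1) = 2 − 2 = 0
Every reaction leaves W unchanged, so W is conserved and no simulation is needed: W(T) = W(0) = 2·3 + 2·3 + 2·3 = 18

Value at T = 18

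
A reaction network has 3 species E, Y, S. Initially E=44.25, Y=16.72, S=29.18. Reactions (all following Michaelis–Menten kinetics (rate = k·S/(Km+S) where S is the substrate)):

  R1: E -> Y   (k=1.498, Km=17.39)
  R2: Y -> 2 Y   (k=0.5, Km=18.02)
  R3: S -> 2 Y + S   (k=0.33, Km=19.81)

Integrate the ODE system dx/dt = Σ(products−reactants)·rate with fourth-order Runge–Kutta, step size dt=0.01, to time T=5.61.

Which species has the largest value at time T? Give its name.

RK4 with dt=0.01: 561 steps to T=5.61. Trajectory (selected grid times):
t=0.00: E=44.25 Y=16.72 S=29.18
t=0.62: E=43.58 Y=17.78 S=29.18
t=1.25: E=42.91 Y=18.86 S=29.18
t=1.87: E=42.25 Y=19.92 S=29.18
t=2.49: E=41.60 Y=20.99 S=29.18
t=3.12: E=40.93 Y=22.07 S=29.18
t=3.74: E=40.28 Y=23.14 S=29.18
t=4.36: E=39.63 Y=24.21 S=29.18
t=4.99: E=38.98 Y=25.29 S=29.18
t=5.61: E=38.34 Y=26.36 S=29.18
At T=5.61: E=38.34 Y=26.36 S=29.18; the largest is E.

Dominant species at T: E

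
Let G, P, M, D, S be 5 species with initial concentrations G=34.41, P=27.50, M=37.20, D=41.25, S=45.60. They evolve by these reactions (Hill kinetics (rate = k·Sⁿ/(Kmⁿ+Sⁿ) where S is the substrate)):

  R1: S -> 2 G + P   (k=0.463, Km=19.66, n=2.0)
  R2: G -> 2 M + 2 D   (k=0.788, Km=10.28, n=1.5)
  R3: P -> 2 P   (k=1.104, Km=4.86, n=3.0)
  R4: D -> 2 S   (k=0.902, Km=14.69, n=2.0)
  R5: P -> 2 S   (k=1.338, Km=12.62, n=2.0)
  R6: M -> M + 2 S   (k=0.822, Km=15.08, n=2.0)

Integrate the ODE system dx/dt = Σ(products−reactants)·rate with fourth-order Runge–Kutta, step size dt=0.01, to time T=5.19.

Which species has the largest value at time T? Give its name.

Dominant species at T: S

RK4 with dt=0.01: 519 steps to T=5.19. Trajectory (selected grid times):
t=0.00: G=34.41 P=27.50 M=37.20 D=41.25 S=45.60
t=0.58: G=34.47 P=27.72 M=37.99 D=41.57 S=48.41
t=1.15: G=34.54 P=27.95 M=38.76 D=41.89 S=51.17
t=1.73: G=34.62 P=28.17 M=39.55 D=42.21 S=53.99
t=2.31: G=34.71 P=28.40 M=40.33 D=42.53 S=56.81
t=2.88: G=34.79 P=28.63 M=41.11 D=42.84 S=59.59
t=3.46: G=34.89 P=28.86 M=41.89 D=43.16 S=62.43
t=4.04: G=34.98 P=29.09 M=42.68 D=43.48 S=65.28
t=4.61: G=35.08 P=29.31 M=43.46 D=43.79 S=68.08
t=5.19: G=35.18 P=29.54 M=44.25 D=44.11 S=70.93
At T=5.19: G=35.18 P=29.54 M=44.25 D=44.11 S=70.93; the largest is S.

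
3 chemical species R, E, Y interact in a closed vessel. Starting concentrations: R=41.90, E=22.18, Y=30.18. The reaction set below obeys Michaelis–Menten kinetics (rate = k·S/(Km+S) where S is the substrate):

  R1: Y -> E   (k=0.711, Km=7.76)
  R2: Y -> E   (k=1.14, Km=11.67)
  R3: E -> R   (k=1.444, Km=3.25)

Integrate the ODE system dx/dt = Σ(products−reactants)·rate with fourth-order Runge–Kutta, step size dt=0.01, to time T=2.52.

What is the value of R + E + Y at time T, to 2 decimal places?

Check how each reaction changes W = R + E + Y (weight of products minus weight of reactants):
R1: Y -> E: (1·1) − (1·1) = 1 − 1 = 0
R2: Y -> E: (1·1) − (1·1) = 1 − 1 = 0
R3: E -> R: (1·1) − (1·1) = 1 − 1 = 0
Every reaction leaves W unchanged, so W is conserved and no simulation is needed: W(T) = W(0) = 41.90 + 22.18 + 30.18 = 94.26

Value at T = 94.26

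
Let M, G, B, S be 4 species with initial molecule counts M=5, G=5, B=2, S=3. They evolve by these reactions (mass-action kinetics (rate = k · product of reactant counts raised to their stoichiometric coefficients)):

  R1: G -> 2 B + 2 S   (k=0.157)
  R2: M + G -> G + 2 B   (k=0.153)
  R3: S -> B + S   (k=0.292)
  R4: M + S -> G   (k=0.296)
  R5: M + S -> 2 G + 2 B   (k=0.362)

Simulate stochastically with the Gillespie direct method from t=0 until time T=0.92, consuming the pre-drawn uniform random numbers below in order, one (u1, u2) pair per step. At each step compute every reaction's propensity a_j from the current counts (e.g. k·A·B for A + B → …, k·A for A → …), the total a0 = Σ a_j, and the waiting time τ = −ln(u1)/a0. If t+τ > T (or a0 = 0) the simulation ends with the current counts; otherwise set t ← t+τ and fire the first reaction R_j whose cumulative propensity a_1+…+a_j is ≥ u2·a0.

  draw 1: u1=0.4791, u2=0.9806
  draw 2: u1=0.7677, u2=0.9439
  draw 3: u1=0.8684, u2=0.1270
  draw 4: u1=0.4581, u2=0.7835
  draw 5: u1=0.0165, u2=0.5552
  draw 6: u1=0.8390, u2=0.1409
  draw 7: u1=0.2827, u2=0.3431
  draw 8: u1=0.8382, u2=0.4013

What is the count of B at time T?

t=0.000: M=5 G=5 B=2 S=3
Draw 1: a1=0.785, a2=3.825, a3=0.876, a4=4.440, a5=5.430, a0=15.356; τ=−ln(0.4791)/15.356=0.048 → t=0.048; u2·a0=0.9806·15.356=15.058; a1+…+a4=9.926 < 15.058 ≤ a1+…+a5=15.356 → R5 fires; M=4 G=7 B=4 S=2
Draw 2: a1=1.099, a2=4.284, a3=0.584, a4=2.368, a5=2.896, a0=11.231; τ=−ln(0.7677)/11.231=0.024 → t=0.071; u2·a0=0.9439·11.231=10.601; a1+…+a4=8.335 < 10.601 ≤ a1+…+a5=11.231 → R5 fires; M=3 G=9 B=6 S=1
Draw 3: a1=1.413, a2=4.131, a3=0.292, a4=0.888, a5=1.086, a0=7.810; τ=−ln(0.8684)/7.810=0.018 → t=0.090; u2·a0=0.1270·7.810=0.992 ≤ a1=1.413 → R1 fires; M=3 G=8 B=8 S=3
Draw 4: a1=1.256, a2=3.672, a3=0.876, a4=2.664, a5=3.258, a0=11.726; τ=−ln(0.4581)/11.726=0.067 → t=0.156; u2·a0=0.7835·11.726=9.187; a1+…+a4=8.468 < 9.187 ≤ a1+…+a5=11.726 → R5 fires; M=2 G=10 B=10 S=2
Draw 5: a1=1.570, a2=3.060, a3=0.584, a4=1.184, a5=1.448, a0=7.846; τ=−ln(0.0165)/7.846=0.523 → t=0.679; u2·a0=0.5552·7.846=4.356; a1=1.570 < 4.356 ≤ a1+a2=4.630 → R2 fires; M=1 G=10 B=12 S=2
Draw 6: a1=1.570, a2=1.530, a3=0.584, a4=0.592, a5=0.724, a0=5.000; τ=−ln(0.8390)/5.000=0.035 → t=0.714; u2·a0=0.1409·5.000=0.705 ≤ a1=1.570 → R1 fires; M=1 G=9 B=14 S=4
Draw 7: a1=1.413, a2=1.377, a3=1.168, a4=1.184, a5=1.448, a0=6.590; τ=−ln(0.2827)/6.590=0.192 → t=0.906; u2·a0=0.3431·6.590=2.261; a1=1.413 < 2.261 ≤ a1+a2=2.790 → R2 fires; M=0 G=9 B=16 S=4
Draw 8: a1=1.413, a2=0.000, a3=1.168, a4=0.000, a5=0.000, a0=2.581; τ=−ln(0.8382)/2.581=0.068 → t=0.974 > T=0.92: stop.
Read off B at T=0.92: 16

B at T = 16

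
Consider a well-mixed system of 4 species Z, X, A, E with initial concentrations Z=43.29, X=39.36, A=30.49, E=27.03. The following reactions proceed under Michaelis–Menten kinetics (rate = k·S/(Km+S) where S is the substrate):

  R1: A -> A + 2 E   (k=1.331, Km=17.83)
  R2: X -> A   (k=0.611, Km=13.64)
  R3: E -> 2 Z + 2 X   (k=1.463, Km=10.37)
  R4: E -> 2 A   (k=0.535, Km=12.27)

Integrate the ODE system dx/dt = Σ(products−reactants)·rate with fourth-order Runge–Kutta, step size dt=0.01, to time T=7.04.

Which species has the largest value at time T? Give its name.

RK4 with dt=0.01: 704 steps to T=7.04. Trajectory (selected grid times):
t=0.00: Z=43.29 X=39.36 A=30.49 E=27.03
t=0.78: Z=44.94 X=40.66 A=31.42 E=27.23
t=1.56: Z=46.60 X=41.95 A=32.35 E=27.45
t=2.35: Z=48.28 X=43.27 A=33.31 E=27.68
t=3.13: Z=49.94 X=44.56 A=34.25 E=27.92
t=3.91: Z=51.60 X=45.86 A=35.19 E=28.17
t=4.69: Z=53.27 X=47.17 A=36.15 E=28.43
t=5.48: Z=54.97 X=48.49 A=37.11 E=28.70
t=6.26: Z=56.65 X=49.79 A=38.07 E=28.97
t=7.04: Z=58.33 X=51.10 A=39.03 E=29.26
At T=7.04: Z=58.33 X=51.10 A=39.03 E=29.26; the largest is Z.

Dominant species at T: Z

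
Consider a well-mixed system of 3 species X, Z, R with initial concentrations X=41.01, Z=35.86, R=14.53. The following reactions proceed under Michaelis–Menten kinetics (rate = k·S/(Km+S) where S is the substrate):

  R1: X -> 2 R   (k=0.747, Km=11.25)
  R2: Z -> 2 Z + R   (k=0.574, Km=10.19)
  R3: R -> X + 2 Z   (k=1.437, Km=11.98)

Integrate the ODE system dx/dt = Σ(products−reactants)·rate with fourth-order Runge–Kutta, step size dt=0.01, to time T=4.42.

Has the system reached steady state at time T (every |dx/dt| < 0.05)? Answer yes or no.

RK4 with dt=0.01: 442 steps to T=4.42. Trajectory (selected grid times):
t=0.00: X=41.01 Z=35.86 R=14.53
t=0.49: X=41.11 Z=36.86 R=14.94
t=0.98: X=41.22 Z=37.86 R=15.34
t=1.47: X=41.33 Z=38.88 R=15.74
t=1.96: X=41.44 Z=39.91 R=16.14
t=2.46: X=41.56 Z=40.97 R=16.54
t=2.95: X=41.68 Z=42.01 R=16.93
t=3.44: X=41.81 Z=43.07 R=17.32
t=3.93: X=41.94 Z=44.13 R=17.71
t=4.42: X=42.07 Z=45.21 R=18.09
Rates at T: R1=0.5894, R2=0.4684, R3=0.8645
dx/dt at T (Σ net stoichiometry × rate): X=+0.2751, Z=+2.1974, R=+0.7827
Largest |dx/dt| is |+2.1974| (Z) ≥ 0.05 → not steady.

Steady state at T: no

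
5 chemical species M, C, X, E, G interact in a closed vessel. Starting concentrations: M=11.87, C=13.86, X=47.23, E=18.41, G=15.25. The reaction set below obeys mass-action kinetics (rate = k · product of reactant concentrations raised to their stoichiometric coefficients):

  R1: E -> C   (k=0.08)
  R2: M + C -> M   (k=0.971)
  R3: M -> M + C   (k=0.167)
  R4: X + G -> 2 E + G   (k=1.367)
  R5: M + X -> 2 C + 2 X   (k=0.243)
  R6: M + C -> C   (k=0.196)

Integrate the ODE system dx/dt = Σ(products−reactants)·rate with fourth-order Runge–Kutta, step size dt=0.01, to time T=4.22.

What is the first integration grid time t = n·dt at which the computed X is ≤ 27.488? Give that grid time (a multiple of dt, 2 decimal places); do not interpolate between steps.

RK4 with dt=0.01: 422 steps to T=4.22. Trajectory (selected grid times):
t=0.00: M=11.87 C=13.86 X=47.23 E=18.41 G=15.25
t=0.02: M=9.25 C=15.04 X=32.75 E=51.37 G=15.25
t=0.03: M=8.35 C=15.09 X=27.16 E=63.77 G=15.25
t=0.47: M=2.65 C=6.08 X=0.00 E=118.37 G=15.25
t=0.94: M=1.60 C=5.40 X=0.00 E=114.01 G=15.25
t=1.41: M=0.93 C=6.41 X=0.00 E=109.81 G=15.25
t=1.88: M=0.48 C=8.26 X=0.00 E=105.75 G=15.25
t=2.34: M=0.20 C=10.75 X=0.00 E=101.93 G=15.25
t=2.81: M=0.07 C=13.83 X=0.00 E=98.17 G=15.25
t=3.28: M=0.02 C=17.21 X=0.00 E=94.55 G=15.25
t=3.75: M=0.00 C=20.63 X=0.00 E=91.06 G=15.25
t=4.22: M=0.00 C=23.98 X=0.00 E=87.70 G=15.25
X(0.02)=32.749 > 27.488 but X(0.03)=27.160 ≤ 27.488, so the first grid time is t=0.03.

Threshold first reached at t = 0.03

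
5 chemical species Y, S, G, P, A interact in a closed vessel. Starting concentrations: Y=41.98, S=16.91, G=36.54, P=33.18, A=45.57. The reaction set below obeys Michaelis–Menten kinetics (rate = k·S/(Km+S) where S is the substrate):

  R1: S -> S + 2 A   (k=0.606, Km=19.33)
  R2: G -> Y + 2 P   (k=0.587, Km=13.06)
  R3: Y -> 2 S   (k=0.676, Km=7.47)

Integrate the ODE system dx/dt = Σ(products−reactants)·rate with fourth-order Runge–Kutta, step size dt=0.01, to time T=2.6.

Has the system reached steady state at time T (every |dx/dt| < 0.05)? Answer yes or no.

RK4 with dt=0.01: 260 steps to T=2.6. Trajectory (selected grid times):
t=0.00: Y=41.98 S=16.91 G=36.54 P=33.18 A=45.57
t=0.29: Y=41.94 S=17.24 G=36.41 P=33.43 A=45.73
t=0.58: Y=41.90 S=17.58 G=36.29 P=33.68 A=45.90
t=0.87: Y=41.86 S=17.91 G=36.16 P=33.93 A=46.07
t=1.16: Y=41.82 S=18.24 G=36.04 P=34.18 A=46.24
t=1.44: Y=41.78 S=18.56 G=35.92 P=34.42 A=46.40
t=1.73: Y=41.73 S=18.89 G=35.79 P=34.67 A=46.58
t=2.02: Y=41.69 S=19.23 G=35.67 P=34.92 A=46.75
t=2.31: Y=41.65 S=19.56 G=35.54 P=35.17 A=46.93
t=2.60: Y=41.61 S=19.89 G=35.42 P=35.42 A=47.11
Rates at T: R1=0.3073, R2=0.4289, R3=0.5731
dx/dt at T (Σ net stoichiometry × rate): Y=-0.1442, S=+1.1462, G=-0.4289, P=+0.8577, A=+0.6147
Largest |dx/dt| is |+1.1462| (S) ≥ 0.05 → not steady.

Steady state at T: no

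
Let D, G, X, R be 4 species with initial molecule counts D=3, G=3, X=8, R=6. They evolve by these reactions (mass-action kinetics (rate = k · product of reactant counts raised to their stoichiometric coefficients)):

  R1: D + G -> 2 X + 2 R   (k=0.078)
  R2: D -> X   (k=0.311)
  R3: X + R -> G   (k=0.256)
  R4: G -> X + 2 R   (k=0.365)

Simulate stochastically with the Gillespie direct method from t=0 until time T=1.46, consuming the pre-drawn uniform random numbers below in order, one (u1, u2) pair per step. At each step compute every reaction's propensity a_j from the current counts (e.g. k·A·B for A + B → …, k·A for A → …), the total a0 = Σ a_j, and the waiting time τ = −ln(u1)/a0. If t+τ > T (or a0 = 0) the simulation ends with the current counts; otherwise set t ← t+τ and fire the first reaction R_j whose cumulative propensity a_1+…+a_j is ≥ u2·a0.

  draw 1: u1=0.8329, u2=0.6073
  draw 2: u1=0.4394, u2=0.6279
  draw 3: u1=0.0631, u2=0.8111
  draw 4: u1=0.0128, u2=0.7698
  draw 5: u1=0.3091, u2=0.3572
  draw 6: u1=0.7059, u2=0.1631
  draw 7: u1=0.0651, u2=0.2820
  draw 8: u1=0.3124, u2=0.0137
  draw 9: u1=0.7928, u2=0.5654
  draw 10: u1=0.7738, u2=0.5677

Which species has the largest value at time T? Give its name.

t=0.000: D=3 G=3 X=8 R=6
Draw 1: a1=0.702, a2=0.933, a3=12.288, a4=1.095, a0=15.018; τ=−ln(0.8329)/15.018=0.012 → t=0.012; u2·a0=0.6073·15.018=9.120; a1+a2=1.635 < 9.120 ≤ a1+…+a3=13.923 → R3 fires; D=3 G=4 X=7 R=5
Draw 2: a1=0.936, a2=0.933, a3=8.960, a4=1.460, a0=12.289; τ=−ln(0.4394)/12.289=0.067 → t=0.079; u2·a0=0.6279·12.289=7.716; a1+a2=1.869 < 7.716 ≤ a1+…+a3=10.829 → R3 fires; D=3 G=5 X=6 R=4
Draw 3: a1=1.170, a2=0.933, a3=6.144, a4=1.825, a0=10.072; τ=−ln(0.0631)/10.072=0.274 → t=0.353; u2·a0=0.8111·10.072=8.169; a1+a2=2.103 < 8.169 ≤ a1+…+a3=8.247 → R3 fires; D=3 G=6 X=5 R=3
Draw 4: a1=1.404, a2=0.933, a3=3.840, a4=2.190, a0=8.367; τ=−ln(0.0128)/8.367=0.521 → t=0.874; u2·a0=0.7698·8.367=6.441; a1+…+a3=6.177 < 6.441 ≤ a1+…+a4=8.367 → R4 fires; D=3 G=5 X=6 R=5
Draw 5: a1=1.170, a2=0.933, a3=7.680, a4=1.825, a0=11.608; τ=−ln(0.3091)/11.608=0.101 → t=0.975; u2·a0=0.3572·11.608=4.146; a1+a2=2.103 < 4.146 ≤ a1+…+a3=9.783 → R3 fires; D=3 G=6 X=5 R=4
Draw 6: a1=1.404, a2=0.933, a3=5.120, a4=2.190, a0=9.647; τ=−ln(0.7059)/9.647=0.036 → t=1.012; u2·a0=0.1631·9.647=1.573; a1=1.404 < 1.573 ≤ a1+a2=2.337 → R2 fires; D=2 G=6 X=6 R=4
Draw 7: a1=0.936, a2=0.622, a3=6.144, a4=2.190, a0=9.892; τ=−ln(0.0651)/9.892=0.276 → t=1.288; u2·a0=0.2820·9.892=2.790; a1+a2=1.558 < 2.790 ≤ a1+…+a3=7.702 → R3 fires; D=2 G=7 X=5 R=3
Draw 8: a1=1.092, a2=0.622, a3=3.840, a4=2.555, a0=8.109; τ=−ln(0.3124)/8.109=0.143 → t=1.431; u2·a0=0.0137·8.109=0.111 ≤ a1=1.092 → R1 fires; D=1 G=6 X=7 R=5
Draw 9: a1=0.468, a2=0.311, a3=8.960, a4=2.190, a0=11.929; τ=−ln(0.7928)/11.929=0.019 → t=1.451; u2·a0=0.5654·11.929=6.745; a1+a2=0.779 < 6.745 ≤ a1+…+a3=9.739 → R3 fires; D=1 G=7 X=6 R=4
Draw 10: a1=0.546, a2=0.311, a3=6.144, a4=2.555, a0=9.556; τ=−ln(0.7738)/9.556=0.027 → t=1.478 > T=1.46: stop.
At T=1.46: D=1 G=7 X=6 R=4; the largest is G.

Dominant species at T: G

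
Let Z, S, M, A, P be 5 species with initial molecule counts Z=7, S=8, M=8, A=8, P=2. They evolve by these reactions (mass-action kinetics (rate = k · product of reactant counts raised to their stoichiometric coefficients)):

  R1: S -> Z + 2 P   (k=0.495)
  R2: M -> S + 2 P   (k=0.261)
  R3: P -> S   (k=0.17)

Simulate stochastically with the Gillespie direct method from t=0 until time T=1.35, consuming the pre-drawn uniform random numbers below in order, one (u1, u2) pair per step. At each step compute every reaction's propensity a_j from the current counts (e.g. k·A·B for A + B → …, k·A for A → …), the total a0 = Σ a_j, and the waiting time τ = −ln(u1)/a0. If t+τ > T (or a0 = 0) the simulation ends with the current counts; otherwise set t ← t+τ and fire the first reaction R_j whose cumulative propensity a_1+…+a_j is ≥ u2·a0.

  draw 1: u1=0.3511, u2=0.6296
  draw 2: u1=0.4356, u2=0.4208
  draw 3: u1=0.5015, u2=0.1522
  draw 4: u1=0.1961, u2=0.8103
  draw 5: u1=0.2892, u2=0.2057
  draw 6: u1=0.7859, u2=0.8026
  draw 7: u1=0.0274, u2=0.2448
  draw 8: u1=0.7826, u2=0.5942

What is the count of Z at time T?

Z at T = 11

t=0.000: Z=7 S=8 M=8 A=8 P=2
Draw 1: a1=3.960, a2=2.088, a3=0.340, a0=6.388; τ=−ln(0.3511)/6.388=0.164 → t=0.164; u2·a0=0.6296·6.388=4.022; a1=3.960 < 4.022 ≤ a1+a2=6.048 → R2 fires; Z=7 S=9 M=7 A=8 P=4
Draw 2: a1=4.455, a2=1.827, a3=0.680, a0=6.962; τ=−ln(0.4356)/6.962=0.119 → t=0.283; u2·a0=0.4208·6.962=2.930 ≤ a1=4.455 → R1 fires; Z=8 S=8 M=7 A=8 P=6
Draw 3: a1=3.960, a2=1.827, a3=1.020, a0=6.807; τ=−ln(0.5015)/6.807=0.101 → t=0.385; u2·a0=0.1522·6.807=1.036 ≤ a1=3.960 → R1 fires; Z=9 S=7 M=7 A=8 P=8
Draw 4: a1=3.465, a2=1.827, a3=1.360, a0=6.652; τ=−ln(0.1961)/6.652=0.245 → t=0.630; u2·a0=0.8103·6.652=5.390; a1+a2=5.292 < 5.390 ≤ a1+…+a3=6.652 → R3 fires; Z=9 S=8 M=7 A=8 P=7
Draw 5: a1=3.960, a2=1.827, a3=1.190, a0=6.977; τ=−ln(0.2892)/6.977=0.178 → t=0.807; u2·a0=0.2057·6.977=1.435 ≤ a1=3.960 → R1 fires; Z=10 S=7 M=7 A=8 P=9
Draw 6: a1=3.465, a2=1.827, a3=1.530, a0=6.822; τ=−ln(0.7859)/6.822=0.035 → t=0.843; u2·a0=0.8026·6.822=5.475; a1+a2=5.292 < 5.475 ≤ a1+…+a3=6.822 → R3 fires; Z=10 S=8 M=7 A=8 P=8
Draw 7: a1=3.960, a2=1.827, a3=1.360, a0=7.147; τ=−ln(0.0274)/7.147=0.503 → t=1.346; u2·a0=0.2448·7.147=1.750 ≤ a1=3.960 → R1 fires; Z=11 S=7 M=7 A=8 P=10
Draw 8: a1=3.465, a2=1.827, a3=1.700, a0=6.992; τ=−ln(0.7826)/6.992=0.035 → t=1.381 > T=1.35: stop.
Read off Z at T=1.35: 11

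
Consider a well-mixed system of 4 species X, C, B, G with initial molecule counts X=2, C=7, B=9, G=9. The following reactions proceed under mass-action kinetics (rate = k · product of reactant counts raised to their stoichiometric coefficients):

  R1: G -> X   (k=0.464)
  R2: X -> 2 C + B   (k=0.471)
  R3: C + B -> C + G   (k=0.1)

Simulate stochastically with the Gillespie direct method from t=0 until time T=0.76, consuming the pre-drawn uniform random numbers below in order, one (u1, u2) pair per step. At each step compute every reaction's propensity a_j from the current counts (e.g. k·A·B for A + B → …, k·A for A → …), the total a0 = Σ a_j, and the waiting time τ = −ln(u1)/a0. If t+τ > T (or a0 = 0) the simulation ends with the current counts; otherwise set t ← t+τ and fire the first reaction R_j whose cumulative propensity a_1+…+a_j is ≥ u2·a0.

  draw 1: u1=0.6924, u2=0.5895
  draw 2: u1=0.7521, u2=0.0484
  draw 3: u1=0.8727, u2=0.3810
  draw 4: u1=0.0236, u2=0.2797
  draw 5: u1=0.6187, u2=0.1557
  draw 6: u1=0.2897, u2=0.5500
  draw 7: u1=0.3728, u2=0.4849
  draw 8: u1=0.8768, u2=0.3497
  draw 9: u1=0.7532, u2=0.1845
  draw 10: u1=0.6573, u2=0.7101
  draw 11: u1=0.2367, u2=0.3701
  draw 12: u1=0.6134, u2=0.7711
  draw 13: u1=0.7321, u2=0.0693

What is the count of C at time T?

t=0.000: X=2 C=7 B=9 G=9
Draw 1: a1=4.176, a2=0.942, a3=6.300, a0=11.418; τ=−ln(0.6924)/11.418=0.032 → t=0.032; u2·a0=0.5895·11.418=6.731; a1+a2=5.118 < 6.731 ≤ a1+…+a3=11.418 → R3 fires; X=2 C=7 B=8 G=10
Draw 2: a1=4.640, a2=0.942, a3=5.600, a0=11.182; τ=−ln(0.7521)/11.182=0.025 → t=0.058; u2·a0=0.0484·11.182=0.541 ≤ a1=4.640 → R1 fires; X=3 C=7 B=8 G=9
Draw 3: a1=4.176, a2=1.413, a3=5.600, a0=11.189; τ=−ln(0.8727)/11.189=0.012 → t=0.070; u2·a0=0.3810·11.189=4.263; a1=4.176 < 4.263 ≤ a1+a2=5.589 → R2 fires; X=2 C=9 B=9 G=9
Draw 4: a1=4.176, a2=0.942, a3=8.100, a0=13.218; τ=−ln(0.0236)/13.218=0.283 → t=0.353; u2·a0=0.2797·13.218=3.697 ≤ a1=4.176 → R1 fires; X=3 C=9 B=9 G=8
Draw 5: a1=3.712, a2=1.413, a3=8.100, a0=13.225; τ=−ln(0.6187)/13.225=0.036 → t=0.390; u2·a0=0.1557·13.225=2.059 ≤ a1=3.712 → R1 fires; X=4 C=9 B=9 G=7
Draw 6: a1=3.248, a2=1.884, a3=8.100, a0=13.232; τ=−ln(0.2897)/13.232=0.094 → t=0.483; u2·a0=0.5500·13.232=7.278; a1+a2=5.132 < 7.278 ≤ a1+…+a3=13.232 → R3 fires; X=4 C=9 B=8 G=8
Draw 7: a1=3.712, a2=1.884, a3=7.200, a0=12.796; τ=−ln(0.3728)/12.796=0.077 → t=0.560; u2·a0=0.4849·12.796=6.205; a1+a2=5.596 < 6.205 ≤ a1+…+a3=12.796 → R3 fires; X=4 C=9 B=7 G=9
Draw 8: a1=4.176, a2=1.884, a3=6.300, a0=12.360; τ=−ln(0.8768)/12.360=0.011 → t=0.571; u2·a0=0.3497·12.360=4.322; a1=4.176 < 4.322 ≤ a1+a2=6.060 → R2 fires; X=3 C=11 B=8 G=9
Draw 9: a1=4.176, a2=1.413, a3=8.800, a0=14.389; τ=−ln(0.7532)/14.389=0.020 → t=0.591; u2·a0=0.1845·14.389=2.655 ≤ a1=4.176 → R1 fires; X=4 C=11 B=8 G=8
Draw 10: a1=3.712, a2=1.884, a3=8.800, a0=14.396; τ=−ln(0.6573)/14.396=0.029 → t=0.620; u2·a0=0.7101·14.396=10.223; a1+a2=5.596 < 10.223 ≤ a1+…+a3=14.396 → R3 fires; X=4 C=11 B=7 G=9
Draw 11: a1=4.176, a2=1.884, a3=7.700, a0=13.760; τ=−ln(0.2367)/13.760=0.105 → t=0.725; u2·a0=0.3701·13.760=5.093; a1=4.176 < 5.093 ≤ a1+a2=6.060 → R2 fires; X=3 C=13 B=8 G=9
Draw 12: a1=4.176, a2=1.413, a3=10.400, a0=15.989; τ=−ln(0.6134)/15.989=0.031 → t=0.755; u2·a0=0.7711·15.989=12.329; a1+a2=5.589 < 12.329 ≤ a1+…+a3=15.989 → R3 fires; X=3 C=13 B=7 G=10
Draw 13: a1=4.640, a2=1.413, a3=9.100, a0=15.153; τ=−ln(0.7321)/15.153=0.021 → t=0.776 > T=0.76: stop.
Read off C at T=0.76: 13

C at T = 13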